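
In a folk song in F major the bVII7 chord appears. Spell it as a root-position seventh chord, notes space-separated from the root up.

Eb G Bb Db

bVII7 is built on the lowered scale degree 7. In F major degree 7 is E; lowered it becomes Eb. Stacking thirds in F minor on Eb gives Eb–G–Bb–Db.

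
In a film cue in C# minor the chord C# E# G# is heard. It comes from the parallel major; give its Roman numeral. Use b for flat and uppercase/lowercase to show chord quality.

The root C# is the diatonic 1st degree of C# minor; the borrowing shows in the chord quality. Diatonically C# minor has C#m (i) on that degree; C#–E#–G# is instead the major chord native to C# major, so it takes the label I.

I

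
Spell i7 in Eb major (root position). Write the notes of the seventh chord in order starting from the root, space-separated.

Eb Gb Bb Db

i7 is built on scale degree 1, which is Eb in both Eb major and its parallel. Building the minor-seventh chord from the parallel minor on Eb: Eb–Gb–Bb–Db.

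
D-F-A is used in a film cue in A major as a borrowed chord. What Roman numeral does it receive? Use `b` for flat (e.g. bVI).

iv

D is scale degree 4 in A major. D–F–A is a minor chord — the form found in A minor, not the diatonic IV (D). Borrowed into A major it is written iv.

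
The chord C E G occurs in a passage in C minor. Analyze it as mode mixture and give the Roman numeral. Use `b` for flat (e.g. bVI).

The root C is the diatonic 1st degree of C minor; the borrowing shows in the chord quality. Diatonically C minor has Cm (i) on that degree; C–E–G is instead the major chord native to C major, so it takes the label I.

I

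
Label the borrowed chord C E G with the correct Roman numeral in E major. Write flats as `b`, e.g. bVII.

The root C is the lowered 6th scale degree — diatonically E major has C# there. Diatonically E major has C#m (vi) on that degree; C–E–G is instead the major chord native to E minor, so it takes the label bVI.

bVI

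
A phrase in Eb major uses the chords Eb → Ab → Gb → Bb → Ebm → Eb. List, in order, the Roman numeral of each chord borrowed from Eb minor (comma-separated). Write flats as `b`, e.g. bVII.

Eb major has the diatonic set Eb, Fm, Gm, Ab, Bb, Cm, Ddim. Eb, Ab and Bb are all diatonic. Gb (Gb–Bb–Db) doesn't fit — on degree 3 Eb major would have Gm (iii). Gb is the degree-3 chord of Eb minor, so it is the borrowed bIII. But Ebm (Eb–Gb–Bb) is foreign: the diatonic I on degree 1 is Eb, whereas Ebm comes from Eb minor. It is labeled i.

bIII, i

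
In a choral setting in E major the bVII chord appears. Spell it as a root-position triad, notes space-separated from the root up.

D F# A

The root of bVII is the lowered 7th degree: D# becomes D. Stacking thirds in E minor on D gives D–F#–A.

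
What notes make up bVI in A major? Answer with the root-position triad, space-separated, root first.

The root of bVI is the lowered 6th degree: F# becomes F. In A minor the chord on F is F–A–C.

F A C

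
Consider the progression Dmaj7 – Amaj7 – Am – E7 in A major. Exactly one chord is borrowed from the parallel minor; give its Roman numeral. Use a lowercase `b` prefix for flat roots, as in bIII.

i

A major has the diatonic set A, Bm, C#m, D, E, F#m, G#dim. Dmaj7, Amaj7 and E7 are all diatonic. But Am (A–C–E) is foreign: the diatonic I on degree 1 is A, whereas Am comes from A minor. It is labeled i.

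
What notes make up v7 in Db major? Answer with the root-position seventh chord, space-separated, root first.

Ab Cb Eb Gb

The root, Ab, is scale degree 5 — the same note in Db major and Db minor; only the chord quality changes. Building the minor-seventh chord from the parallel minor on Ab: Ab–Cb–Eb–Gb.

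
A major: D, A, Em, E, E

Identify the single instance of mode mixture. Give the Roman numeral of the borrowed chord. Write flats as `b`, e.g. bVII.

v

In A major the diatonic chords are A, Bm, C#m, D, E, F#m, G#dim. D, A and E all belong to that set. But Em (E–G–B) is foreign: the diatonic V on degree 5 is E, whereas Em comes from A minor. It is labeled v.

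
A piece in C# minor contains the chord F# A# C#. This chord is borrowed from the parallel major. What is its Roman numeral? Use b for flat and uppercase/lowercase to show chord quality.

F# is scale degree 4 in C# minor. The diatonic chord on degree 4 would be F#m (iv), but F#–A#–C# is the major chord from C# major. As a borrowed chord it is labeled IV.

IV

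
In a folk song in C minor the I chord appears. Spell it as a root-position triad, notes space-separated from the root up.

The root, C, is scale degree 1 — the same note in C minor and C major; only the chord quality changes. In C major the chord on C is C–E–G.

C E G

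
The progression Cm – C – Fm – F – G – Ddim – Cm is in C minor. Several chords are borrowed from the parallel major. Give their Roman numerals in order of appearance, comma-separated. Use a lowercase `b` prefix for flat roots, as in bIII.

I, IV

In C minor (with V from harmonic minor) the diatonic chords are Cm, Ddim, Eb, Fm, G, Ab, Bb. Of the given chords, Cm, Fm, G and Ddim are diatonic. C (C–E–G) doesn't fit — on degree 1 C minor would have Cm (i). C is the degree-1 chord of C major, so it is the borrowed I. F (F–A–C) doesn't fit — on degree 4 C minor would have Fm (iv). F is the degree-4 chord of C major, so it is the borrowed IV.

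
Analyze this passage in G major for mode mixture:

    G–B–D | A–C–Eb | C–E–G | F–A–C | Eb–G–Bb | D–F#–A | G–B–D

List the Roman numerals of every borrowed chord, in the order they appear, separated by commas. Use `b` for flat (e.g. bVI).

G major has the diatonic set G, Am, Bm, C, D, Em, F#dim. Of the given chords, G–B–D = G, C–E–G = C and D–F#–A = D are diatonic. A–C–Eb is not: scale degree 2 in G major carries Am (ii). In G minor the chord on that degree is Adim, so here it functions as ii°, borrowed from the parallel minor. F–A–C doesn't fit — on degree 7 G major would have F#dim (vii°). F is the degree-7 chord of G minor, so it is the borrowed bVII. But Eb–G–Bb is foreign: the diatonic vi on degree 6 is Em, whereas Eb comes from G minor. It is labeled bVI.

ii°, bVII, bVI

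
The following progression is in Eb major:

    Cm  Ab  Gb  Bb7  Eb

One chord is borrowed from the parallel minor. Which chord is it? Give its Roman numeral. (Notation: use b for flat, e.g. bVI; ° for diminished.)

In Eb major the diatonic chords are Eb, Fm, Gm, Ab, Bb, Cm, Ddim. Of the given chords, Cm, Ab, Bb7 and Eb are diatonic. Gb (Gb–Bb–Db) doesn't fit — on degree 3 Eb major would have Gm (iii). Gb is the degree-3 chord of Eb minor, so it is the borrowed bIII.

bIII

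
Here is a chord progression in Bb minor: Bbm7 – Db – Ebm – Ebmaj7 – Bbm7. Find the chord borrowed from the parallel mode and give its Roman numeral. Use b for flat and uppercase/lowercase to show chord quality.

Bb minor has the diatonic set Bbm, Cdim, Db, Ebm, F, Gb, Ab (with V from harmonic minor). Bbm7, Db and Ebm are all diatonic. Ebmaj7 (Eb–G–Bb–D) doesn't fit — on degree 4 Bb minor would have Ebm (iv). Ebmaj7 is the degree-4 chord of Bb major, so it is the borrowed IVmaj7.

IVmaj7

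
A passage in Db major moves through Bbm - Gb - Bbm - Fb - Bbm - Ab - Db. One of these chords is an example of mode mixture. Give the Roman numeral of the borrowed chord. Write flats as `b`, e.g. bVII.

In Db major the diatonic chords are Db, Ebm, Fm, Gb, Ab, Bbm, Cdim. Bbm, Gb, Ab and Db all belong to that set. Fb (Fb–Ab–Cb) doesn't fit — on degree 3 Db major would have Fm (iii). Fb is the degree-3 chord of Db minor, so it is the borrowed bIII.

bIII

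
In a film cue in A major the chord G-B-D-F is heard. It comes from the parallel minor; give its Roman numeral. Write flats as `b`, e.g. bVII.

bVII7

The root G is the lowered 7th scale degree — diatonically A major has G# there. Diatonically A major has G#dim (vii°) on that degree; G–B–D–F is instead the dominant-seventh chord native to A minor, so it takes the label bVII7.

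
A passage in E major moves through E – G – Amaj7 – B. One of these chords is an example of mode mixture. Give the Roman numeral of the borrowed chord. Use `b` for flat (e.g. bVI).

bIII

E major has the diatonic set E, F#m, G#m, A, B, C#m, D#dim. E, Amaj7 and B are all diatonic. G (G–B–D) is not: scale degree 3 in E major carries G#m (iii). In E minor the chord on that degree is G, so here it functions as bIII, borrowed from the parallel minor.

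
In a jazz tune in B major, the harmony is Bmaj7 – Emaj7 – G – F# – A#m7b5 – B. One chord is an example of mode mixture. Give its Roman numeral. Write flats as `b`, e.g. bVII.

bVI

The diatonic triads in B major are B, C#m, D#m, E, F#, G#m, A#dim. Bmaj7, Emaj7, F#, A#m7b5 and B are all diatonic. G (G–B–D) is not: scale degree 6 in B major carries G#m (vi). In B minor the chord on that degree is G, so here it functions as bVI, borrowed from the parallel minor.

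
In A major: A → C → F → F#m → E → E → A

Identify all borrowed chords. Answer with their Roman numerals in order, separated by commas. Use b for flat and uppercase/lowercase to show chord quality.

A major has the diatonic set A, Bm, C#m, D, E, F#m, G#dim. A, F#m and E are all diatonic. C (C–E–G) is not: scale degree 3 in A major carries C#m (iii). In A minor the chord on that degree is C, so here it functions as bIII, borrowed from the parallel minor. F (F–A–C) is not: scale degree 6 in A major carries F#m (vi). In A minor the chord on that degree is F, so here it functions as bVI, borrowed from the parallel minor.

bIII, bVI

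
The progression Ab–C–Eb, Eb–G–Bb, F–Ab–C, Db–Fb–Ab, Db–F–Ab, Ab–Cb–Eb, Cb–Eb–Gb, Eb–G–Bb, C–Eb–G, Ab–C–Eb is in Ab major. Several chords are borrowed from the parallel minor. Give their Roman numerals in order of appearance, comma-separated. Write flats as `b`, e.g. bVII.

Ab major has the diatonic set Ab, Bbm, Cm, Db, Eb, Fm, Gdim. Of the given chords, Ab–C–Eb = Ab, Eb–G–Bb = Eb, F–Ab–C = Fm, Db–F–Ab = Db and C–Eb–G = Cm are diatonic. But Db–Fb–Ab is foreign: the diatonic IV on degree 4 is Db, whereas Dbm comes from Ab minor. It is labeled iv. But Ab–Cb–Eb is foreign: the diatonic I on degree 1 is Ab, whereas Abm comes from Ab minor. It is labeled i. Cb–Eb–Gb is not: scale degree 3 in Ab major carries Cm (iii). In Ab minor the chord on that degree is Cb, so here it functions as bIII, borrowed from the parallel minor.

iv, i, bIII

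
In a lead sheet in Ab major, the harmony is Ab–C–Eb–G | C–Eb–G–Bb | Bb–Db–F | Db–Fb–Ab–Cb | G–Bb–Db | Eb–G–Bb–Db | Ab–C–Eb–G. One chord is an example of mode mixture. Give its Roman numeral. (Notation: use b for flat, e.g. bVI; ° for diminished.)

iv7

Ab major has the diatonic set Ab, Bbm, Cm, Db, Eb, Fm, Gdim. Ab–C–Eb–G = Abmaj7, C–Eb–G–Bb = Cm7, Bb–Db–F = Bbm, G–Bb–Db = Gdim and Eb–G–Bb–Db = Eb7 all belong to that set. But Db–Fb–Ab–Cb is foreign: the diatonic IV on degree 4 is Db, whereas Dbm7 comes from Ab minor. It is labeled iv7.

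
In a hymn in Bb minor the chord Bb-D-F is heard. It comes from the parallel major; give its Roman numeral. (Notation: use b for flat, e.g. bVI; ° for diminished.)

I

The root Bb is the diatonic 1st degree of Bb minor; the borrowing shows in the chord quality. Bb–D–F is a major chord — the form found in Bb major, not the diatonic i (Bbm). Borrowed into Bb minor it is written I.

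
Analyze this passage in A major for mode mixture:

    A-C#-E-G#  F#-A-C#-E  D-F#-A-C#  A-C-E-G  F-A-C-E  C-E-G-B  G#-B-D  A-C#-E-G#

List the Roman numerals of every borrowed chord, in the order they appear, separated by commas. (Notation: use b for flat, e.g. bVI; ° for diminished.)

i7, bVImaj7, bIIImaj7

The diatonic triads in A major are A, Bm, C#m, D, E, F#m, G#dim. A–C#–E–G# = Amaj7, F#–A–C#–E = F#m7, D–F#–A–C# = Dmaj7 and G#–B–D = G#dim all belong to that set. A–C–E–G is not: scale degree 1 in A major carries A (I). In A minor the chord on that degree is Am7, so here it functions as i7, borrowed from the parallel minor. But F–A–C–E is foreign: the diatonic vi on degree 6 is F#m, whereas Fmaj7 comes from A minor. It is labeled bVImaj7. But C–E–G–B is foreign: the diatonic iii on degree 3 is C#m, whereas Cmaj7 comes from A minor. It is labeled bIIImaj7.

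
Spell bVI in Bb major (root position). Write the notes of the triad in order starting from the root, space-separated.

Gb Bb Db

bVI is built on the lowered scale degree 6. In Bb major degree 6 is G; lowered it becomes Gb. Stacking thirds in Bb minor on Gb gives Gb–Bb–Db.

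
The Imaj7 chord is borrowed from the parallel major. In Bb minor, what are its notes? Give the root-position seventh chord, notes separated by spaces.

The root, Bb, is scale degree 1 — the same note in Bb minor and Bb major; only the chord quality changes. In Bb major the chord on Bb is Bb–D–F–A.

Bb D F A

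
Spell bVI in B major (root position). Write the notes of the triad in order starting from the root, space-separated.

G B D

bVI is built on the lowered scale degree 6. In B major degree 6 is G#; lowered it becomes G. Stacking thirds in B minor on G gives G–B–D.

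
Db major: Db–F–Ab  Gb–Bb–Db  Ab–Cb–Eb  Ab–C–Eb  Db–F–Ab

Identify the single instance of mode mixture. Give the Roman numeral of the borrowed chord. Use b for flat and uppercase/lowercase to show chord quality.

In Db major the diatonic chords are Db, Ebm, Fm, Gb, Ab, Bbm, Cdim. Db–F–Ab = Db, Gb–Bb–Db = Gb and Ab–C–Eb = Ab all belong to that set. Ab–Cb–Eb doesn't fit — on degree 5 Db major would have Ab (V). Abm is the degree-5 chord of Db minor, so it is the borrowed v.

v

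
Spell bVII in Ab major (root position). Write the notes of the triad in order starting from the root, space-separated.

Gb Bb Db

bVII is built on the lowered scale degree 7. In Ab major degree 7 is G; lowered it becomes Gb. In Ab minor the chord on Gb is Gb–Bb–Db.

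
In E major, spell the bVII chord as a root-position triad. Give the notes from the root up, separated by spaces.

D F# A

Scale degree 7 in E major is D#. bVII uses the lowered form, D, taken from E minor. Building the major chord from the parallel minor on D: D–F#–A.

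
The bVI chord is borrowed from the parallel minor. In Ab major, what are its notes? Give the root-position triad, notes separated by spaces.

Fb Ab Cb

bVI is built on the lowered scale degree 6. In Ab major degree 6 is F; lowered it becomes Fb. Stacking thirds in Ab minor on Fb gives Fb–Ab–Cb.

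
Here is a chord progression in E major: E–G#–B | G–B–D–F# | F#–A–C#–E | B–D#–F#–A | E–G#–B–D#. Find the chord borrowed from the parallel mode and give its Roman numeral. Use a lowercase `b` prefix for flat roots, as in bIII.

bIIImaj7

The diatonic triads in E major are E, F#m, G#m, A, B, C#m, D#dim. E–G#–B = E, F#–A–C#–E = F#m7, B–D#–F#–A = B7 and E–G#–B–D# = Emaj7 are all diatonic. But G–B–D–F# is foreign: the diatonic iii on degree 3 is G#m, whereas Gmaj7 comes from E minor. It is labeled bIIImaj7.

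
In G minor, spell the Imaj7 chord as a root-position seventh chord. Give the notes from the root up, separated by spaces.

Imaj7 is built on scale degree 1, which is G in both G minor and its parallel. In G major the chord on G is G–B–D–F#.

G B D F#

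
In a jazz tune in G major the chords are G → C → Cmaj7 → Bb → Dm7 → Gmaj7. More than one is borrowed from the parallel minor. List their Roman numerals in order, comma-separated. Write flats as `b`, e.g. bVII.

G major has the diatonic set G, Am, Bm, C, D, Em, F#dim. G, C, Cmaj7 and Gmaj7 all belong to that set. Bb (Bb–D–F) doesn't fit — on degree 3 G major would have Bm (iii). Bb is the degree-3 chord of G minor, so it is the borrowed bIII. Dm7 (D–F–A–C) doesn't fit — on degree 5 G major would have D (V). Dm7 is the degree-5 chord of G minor, so it is the borrowed v7.

bIII, v7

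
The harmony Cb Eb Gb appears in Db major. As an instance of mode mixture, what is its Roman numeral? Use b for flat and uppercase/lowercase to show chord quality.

The root Cb is the lowered 7th scale degree — diatonically Db major has C there. The diatonic chord on degree 7 would be Cdim (vii°), but Cb–Eb–Gb is the major chord from Db minor. As a borrowed chord it is labeled bVII.

bVII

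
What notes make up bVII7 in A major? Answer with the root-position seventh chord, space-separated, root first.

The root of bVII7 is the lowered 7th degree: G# becomes G. Stacking thirds in A minor on G gives G–B–D–F.

G B D F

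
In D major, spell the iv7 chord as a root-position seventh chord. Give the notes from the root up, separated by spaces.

The root, G, is scale degree 4 — the same note in D major and D minor; only the chord quality changes. Stacking thirds in D minor on G gives G–Bb–D–F.

G Bb D F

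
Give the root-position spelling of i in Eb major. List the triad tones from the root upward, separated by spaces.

The root, Eb, is scale degree 1 — the same note in Eb major and Eb minor; only the chord quality changes. Building the minor chord from the parallel minor on Eb: Eb–Gb–Bb.

Eb Gb Bb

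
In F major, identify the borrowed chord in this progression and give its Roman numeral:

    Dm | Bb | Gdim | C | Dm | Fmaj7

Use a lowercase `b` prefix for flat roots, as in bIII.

ii°

F major has the diatonic set F, Gm, Am, Bb, C, Dm, Edim. Dm, Bb, C and Fmaj7 are all diatonic. Gdim (G–Bb–Db) is not: scale degree 2 in F major carries Gm (ii). In F minor the chord on that degree is Gdim, so here it functions as ii°, borrowed from the parallel minor.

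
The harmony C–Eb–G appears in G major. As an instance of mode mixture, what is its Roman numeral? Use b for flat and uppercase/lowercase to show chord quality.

iv

C is scale degree 4 in G major. The diatonic chord on degree 4 would be C (IV), but C–Eb–G is the minor chord from G minor. As a borrowed chord it is labeled iv.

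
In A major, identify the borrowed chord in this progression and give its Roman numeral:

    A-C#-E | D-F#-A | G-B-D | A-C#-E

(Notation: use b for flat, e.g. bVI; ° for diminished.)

A major has the diatonic set A, Bm, C#m, D, E, F#m, G#dim. A–C#–E = A and D–F#–A = D are both diatonic. G–B–D is not: scale degree 7 in A major carries G#dim (vii°). In A minor the chord on that degree is G, so here it functions as bVII, borrowed from the parallel minor.

bVII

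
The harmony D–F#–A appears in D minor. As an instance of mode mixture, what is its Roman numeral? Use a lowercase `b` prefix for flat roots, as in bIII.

The root D is the diatonic 1st degree of D minor; the borrowing shows in the chord quality. D–F#–A is a major chord — the form found in D major, not the diatonic i (Dm). Borrowed into D minor it is written I.

I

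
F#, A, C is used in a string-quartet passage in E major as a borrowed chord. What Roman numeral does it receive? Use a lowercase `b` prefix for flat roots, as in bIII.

ii°

The root F# is the diatonic 2nd degree of E major; the borrowing shows in the chord quality. F#–A–C is a diminished chord — the form found in E minor, not the diatonic ii (F#m). Borrowed into E major it is written ii°.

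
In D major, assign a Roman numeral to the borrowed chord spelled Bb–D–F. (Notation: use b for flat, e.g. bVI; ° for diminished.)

In D major scale degree 6 is B; Bb is its lowered form, from D minor. Diatonically D major has Bm (vi) on that degree; Bb–D–F is instead the major chord native to D minor, so it takes the label bVI.

bVI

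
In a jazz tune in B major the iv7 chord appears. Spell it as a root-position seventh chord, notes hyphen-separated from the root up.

iv7 is built on scale degree 4, which is E in both B major and its parallel. Building the minor-seventh chord from the parallel minor on E: E–G–B–D.

E-G-B-D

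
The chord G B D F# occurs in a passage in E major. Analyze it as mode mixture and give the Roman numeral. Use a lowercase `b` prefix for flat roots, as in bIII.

bIIImaj7

The root G is the lowered 3rd scale degree — diatonically E major has G# there. Diatonically E major has G#m (iii) on that degree; G–B–D–F# is instead the major-seventh chord native to E minor, so it takes the label bIIImaj7.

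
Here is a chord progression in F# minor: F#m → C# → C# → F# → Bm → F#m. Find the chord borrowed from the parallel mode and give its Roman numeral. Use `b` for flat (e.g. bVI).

The diatonic triads in F# minor (with V from harmonic minor) are F#m, G#dim, A, Bm, C#, D, E. F#m, C# and Bm are all diatonic. F# (F#–A#–C#) is not: scale degree 1 in F# minor carries F#m (i). In F# major the chord on that degree is F#, so here it functions as I, borrowed from the parallel major.

I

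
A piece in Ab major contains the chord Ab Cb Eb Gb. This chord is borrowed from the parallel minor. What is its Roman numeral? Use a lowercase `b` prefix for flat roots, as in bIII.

i7

The root Ab is the diatonic 1st degree of Ab major; the borrowing shows in the chord quality. The diatonic chord on degree 1 would be Ab (I), but Ab–Cb–Eb–Gb is the minor-seventh chord from Ab minor. As a borrowed chord it is labeled i7.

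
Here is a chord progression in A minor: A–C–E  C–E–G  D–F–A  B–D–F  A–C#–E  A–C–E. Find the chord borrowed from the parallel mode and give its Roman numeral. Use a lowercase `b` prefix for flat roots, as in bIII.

I

A minor has the diatonic set Am, Bdim, C, Dm, E, F, G (with V from harmonic minor). A–C–E = Am, C–E–G = C, D–F–A = Dm and B–D–F = Bdim are all diatonic. A–C#–E is not: scale degree 1 in A minor carries Am (i). In A major the chord on that degree is A, so here it functions as I, borrowed from the parallel major.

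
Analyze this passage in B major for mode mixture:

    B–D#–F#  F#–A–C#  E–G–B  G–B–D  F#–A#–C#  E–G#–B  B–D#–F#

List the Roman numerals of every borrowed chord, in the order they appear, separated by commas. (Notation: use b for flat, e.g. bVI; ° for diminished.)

B major has the diatonic set B, C#m, D#m, E, F#, G#m, A#dim. Of the given chords, B–D#–F# = B, F#–A#–C# = F# and E–G#–B = E are diatonic. F#–A–C# doesn't fit — on degree 5 B major would have F# (V). F#m is the degree-5 chord of B minor, so it is the borrowed v. E–G–B doesn't fit — on degree 4 B major would have E (IV). Em is the degree-4 chord of B minor, so it is the borrowed iv. G–B–D is not: scale degree 6 in B major carries G#m (vi). In B minor the chord on that degree is G, so here it functions as bVI, borrowed from the parallel minor.

v, iv, bVI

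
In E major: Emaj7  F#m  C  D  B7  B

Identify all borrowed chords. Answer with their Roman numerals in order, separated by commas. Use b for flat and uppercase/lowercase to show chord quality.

bVI, bVII

In E major the diatonic chords are E, F#m, G#m, A, B, C#m, D#dim. Emaj7, F#m, B7 and B all belong to that set. C (C–E–G) doesn't fit — on degree 6 E major would have C#m (vi). C is the degree-6 chord of E minor, so it is the borrowed bVI. But D (D–F#–A) is foreign: the diatonic vii° on degree 7 is D#dim, whereas D comes from E minor. It is labeled bVII.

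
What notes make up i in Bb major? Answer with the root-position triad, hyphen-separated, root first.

Bb-Db-F

The root, Bb, is scale degree 1 — the same note in Bb major and Bb minor; only the chord quality changes. In Bb minor the chord on Bb is Bb–Db–F.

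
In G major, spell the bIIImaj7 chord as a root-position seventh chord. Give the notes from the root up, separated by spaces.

The root of bIIImaj7 is the lowered 3rd degree: B becomes Bb. Stacking thirds in G minor on Bb gives Bb–D–F–A.

Bb D F A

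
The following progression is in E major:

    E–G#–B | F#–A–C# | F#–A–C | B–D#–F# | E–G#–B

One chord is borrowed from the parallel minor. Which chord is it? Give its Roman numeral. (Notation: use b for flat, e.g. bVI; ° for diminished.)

The diatonic triads in E major are E, F#m, G#m, A, B, C#m, D#dim. E–G#–B = E, F#–A–C# = F#m and B–D#–F# = B all belong to that set. F#–A–C is not: scale degree 2 in E major carries F#m (ii). In E minor the chord on that degree is F#dim, so here it functions as ii°, borrowed from the parallel minor.

ii°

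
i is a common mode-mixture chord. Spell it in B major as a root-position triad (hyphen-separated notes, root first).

The root, B, is scale degree 1 — the same note in B major and B minor; only the chord quality changes. In B minor the chord on B is B–D–F#.

B-D-F#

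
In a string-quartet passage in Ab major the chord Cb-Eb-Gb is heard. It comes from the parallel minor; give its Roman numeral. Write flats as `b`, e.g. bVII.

The root Cb is the lowered 3rd scale degree — diatonically Ab major has C there. Diatonically Ab major has Cm (iii) on that degree; Cb–Eb–Gb is instead the major chord native to Ab minor, so it takes the label bIII.

bIII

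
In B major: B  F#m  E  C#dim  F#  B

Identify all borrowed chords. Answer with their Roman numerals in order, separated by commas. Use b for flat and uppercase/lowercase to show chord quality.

B major has the diatonic set B, C#m, D#m, E, F#, G#m, A#dim. Of the given chords, B, E and F# are diatonic. F#m (F#–A–C#) doesn't fit — on degree 5 B major would have F# (V). F#m is the degree-5 chord of B minor, so it is the borrowed v. C#dim (C#–E–G) doesn't fit — on degree 2 B major would have C#m (ii). C#dim is the degree-2 chord of B minor, so it is the borrowed ii°.

v, ii°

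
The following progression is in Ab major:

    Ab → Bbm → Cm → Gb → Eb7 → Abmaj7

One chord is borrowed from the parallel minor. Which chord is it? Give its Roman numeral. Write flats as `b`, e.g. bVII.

The diatonic triads in Ab major are Ab, Bbm, Cm, Db, Eb, Fm, Gdim. Ab, Bbm, Cm, Eb7 and Abmaj7 all belong to that set. Gb (Gb–Bb–Db) is not: scale degree 7 in Ab major carries Gdim (vii°). In Ab minor the chord on that degree is Gb, so here it functions as bVII, borrowed from the parallel minor.

bVII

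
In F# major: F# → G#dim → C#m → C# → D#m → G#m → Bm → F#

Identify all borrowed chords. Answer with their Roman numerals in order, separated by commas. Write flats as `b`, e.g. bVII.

ii°, v, iv

In F# major the diatonic chords are F#, G#m, A#m, B, C#, D#m, E#dim. F#, C#, D#m and G#m are all diatonic. But G#dim (G#–B–D) is foreign: the diatonic ii on degree 2 is G#m, whereas G#dim comes from F# minor. It is labeled ii°. C#m (C#–E–G#) is not: scale degree 5 in F# major carries C# (V). In F# minor the chord on that degree is C#m, so here it functions as v, borrowed from the parallel minor. Bm (B–D–F#) doesn't fit — on degree 4 F# major would have B (IV). Bm is the degree-4 chord of F# minor, so it is the borrowed iv.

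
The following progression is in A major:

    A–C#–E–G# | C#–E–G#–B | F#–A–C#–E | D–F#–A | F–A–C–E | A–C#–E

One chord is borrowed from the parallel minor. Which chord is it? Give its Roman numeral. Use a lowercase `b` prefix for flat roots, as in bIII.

The diatonic triads in A major are A, Bm, C#m, D, E, F#m, G#dim. A–C#–E–G# = Amaj7, C#–E–G#–B = C#m7, F#–A–C#–E = F#m7, D–F#–A = D and A–C#–E = A are all diatonic. F–A–C–E is not: scale degree 6 in A major carries F#m (vi). In A minor the chord on that degree is Fmaj7, so here it functions as bVImaj7, borrowed from the parallel minor.

bVImaj7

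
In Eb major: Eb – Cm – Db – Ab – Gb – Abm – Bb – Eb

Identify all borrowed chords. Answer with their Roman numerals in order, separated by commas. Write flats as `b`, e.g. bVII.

In Eb major the diatonic chords are Eb, Fm, Gm, Ab, Bb, Cm, Ddim. Eb, Cm, Ab and Bb are all diatonic. Db (Db–F–Ab) is not: scale degree 7 in Eb major carries Ddim (vii°). In Eb minor the chord on that degree is Db, so here it functions as bVII, borrowed from the parallel minor. Gb (Gb–Bb–Db) doesn't fit — on degree 3 Eb major would have Gm (iii). Gb is the degree-3 chord of Eb minor, so it is the borrowed bIII. But Abm (Ab–Cb–Eb) is foreign: the diatonic IV on degree 4 is Ab, whereas Abm comes from Eb minor. It is labeled iv.

bVII, bIII, iv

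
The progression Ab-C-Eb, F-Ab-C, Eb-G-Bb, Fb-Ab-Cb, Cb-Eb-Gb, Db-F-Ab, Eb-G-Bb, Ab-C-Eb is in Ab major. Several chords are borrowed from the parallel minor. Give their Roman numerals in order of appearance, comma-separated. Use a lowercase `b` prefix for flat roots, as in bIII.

The diatonic triads in Ab major are Ab, Bbm, Cm, Db, Eb, Fm, Gdim. Ab–C–Eb = Ab, F–Ab–C = Fm, Eb–G–Bb = Eb and Db–F–Ab = Db are all diatonic. But Fb–Ab–Cb is foreign: the diatonic vi on degree 6 is Fm, whereas Fb comes from Ab minor. It is labeled bVI. Cb–Eb–Gb doesn't fit — on degree 3 Ab major would have Cm (iii). Cb is the degree-3 chord of Ab minor, so it is the borrowed bIII.

bVI, bIII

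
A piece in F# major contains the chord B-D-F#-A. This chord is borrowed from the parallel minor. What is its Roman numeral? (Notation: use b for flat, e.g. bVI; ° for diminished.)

The root B is the diatonic 4th degree of F# major; the borrowing shows in the chord quality. B–D–F#–A is a minor-seventh chord — the form found in F# minor, not the diatonic IV (B). Borrowed into F# major it is written iv7.

iv7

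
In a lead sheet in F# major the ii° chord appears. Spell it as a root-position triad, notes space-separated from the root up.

ii° is built on scale degree 2, which is G# in both F# major and its parallel. Stacking thirds in F# minor on G# gives G#–B–D.

G# B D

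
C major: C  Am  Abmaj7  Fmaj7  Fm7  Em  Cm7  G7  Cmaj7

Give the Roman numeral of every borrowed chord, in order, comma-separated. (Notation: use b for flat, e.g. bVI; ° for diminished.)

bVImaj7, iv7, i7

C major has the diatonic set C, Dm, Em, F, G, Am, Bdim. C, Am, Fmaj7, Em, G7 and Cmaj7 are all diatonic. Abmaj7 (Ab–C–Eb–G) doesn't fit — on degree 6 C major would have Am (vi). Abmaj7 is the degree-6 chord of C minor, so it is the borrowed bVImaj7. Fm7 (F–Ab–C–Eb) doesn't fit — on degree 4 C major would have F (IV). Fm7 is the degree-4 chord of C minor, so it is the borrowed iv7. Cm7 (C–Eb–G–Bb) doesn't fit — on degree 1 C major would have C (I). Cm7 is the degree-1 chord of C minor, so it is the borrowed i7.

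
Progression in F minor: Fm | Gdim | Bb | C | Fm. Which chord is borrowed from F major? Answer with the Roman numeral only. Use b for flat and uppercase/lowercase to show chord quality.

IV

In F minor (with V from harmonic minor) the diatonic chords are Fm, Gdim, Ab, Bbm, C, Db, Eb. Fm, Gdim and C are all diatonic. But Bb (Bb–D–F) is foreign: the diatonic iv on degree 4 is Bbm, whereas Bb comes from F major. It is labeled IV.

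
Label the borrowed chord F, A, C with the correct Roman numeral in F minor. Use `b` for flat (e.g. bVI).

I

The root F is the diatonic 1st degree of F minor; the borrowing shows in the chord quality. Diatonically F minor has Fm (i) on that degree; F–A–C is instead the major chord native to F major, so it takes the label I.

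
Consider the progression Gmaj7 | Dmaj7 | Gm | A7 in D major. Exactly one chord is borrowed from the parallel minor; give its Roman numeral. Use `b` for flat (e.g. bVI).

D major has the diatonic set D, Em, F#m, G, A, Bm, C#dim. Gmaj7, Dmaj7 and A7 all belong to that set. Gm (G–Bb–D) is not: scale degree 4 in D major carries G (IV). In D minor the chord on that degree is Gm, so here it functions as iv, borrowed from the parallel minor.

iv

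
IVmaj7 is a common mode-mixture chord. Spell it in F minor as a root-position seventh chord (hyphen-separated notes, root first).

IVmaj7 is built on scale degree 4, which is Bb in both F minor and its parallel. Stacking thirds in F major on Bb gives Bb–D–F–A.

Bb-D-F-A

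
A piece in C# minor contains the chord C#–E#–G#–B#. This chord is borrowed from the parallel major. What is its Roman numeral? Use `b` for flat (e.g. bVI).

The root C# is the diatonic 1st degree of C# minor; the borrowing shows in the chord quality. The diatonic chord on degree 1 would be C#m (i), but C#–E#–G#–B# is the major-seventh chord from C# major. As a borrowed chord it is labeled Imaj7.

Imaj7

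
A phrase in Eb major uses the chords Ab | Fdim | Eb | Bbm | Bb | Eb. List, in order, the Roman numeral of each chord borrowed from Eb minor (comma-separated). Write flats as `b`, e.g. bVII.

ii°, v

In Eb major the diatonic chords are Eb, Fm, Gm, Ab, Bb, Cm, Ddim. Ab, Eb and Bb are all diatonic. Fdim (F–Ab–Cb) doesn't fit — on degree 2 Eb major would have Fm (ii). Fdim is the degree-2 chord of Eb minor, so it is the borrowed ii°. But Bbm (Bb–Db–F) is foreign: the diatonic V on degree 5 is Bb, whereas Bbm comes from Eb minor. It is labeled v.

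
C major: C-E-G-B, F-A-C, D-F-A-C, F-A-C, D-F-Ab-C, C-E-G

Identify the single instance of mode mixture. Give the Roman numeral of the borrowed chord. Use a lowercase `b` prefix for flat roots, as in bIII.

The diatonic triads in C major are C, Dm, Em, F, G, Am, Bdim. Of the given chords, C–E–G–B = Cmaj7, F–A–C = F, D–F–A–C = Dm7 and C–E–G = C are diatonic. D–F–Ab–C is not: scale degree 2 in C major carries Dm (ii). In C minor the chord on that degree is Dm7b5, so here it functions as iiø7, borrowed from the parallel minor.

iiø7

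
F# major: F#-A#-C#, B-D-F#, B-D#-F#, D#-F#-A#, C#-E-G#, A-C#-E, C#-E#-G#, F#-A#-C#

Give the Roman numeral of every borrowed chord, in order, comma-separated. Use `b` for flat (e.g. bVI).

F# major has the diatonic set F#, G#m, A#m, B, C#, D#m, E#dim. F#–A#–C# = F#, B–D#–F# = B, D#–F#–A# = D#m and C#–E#–G# = C# all belong to that set. B–D–F# doesn't fit — on degree 4 F# major would have B (IV). Bm is the degree-4 chord of F# minor, so it is the borrowed iv. But C#–E–G# is foreign: the diatonic V on degree 5 is C#, whereas C#m comes from F# minor. It is labeled v. But A–C#–E is foreign: the diatonic iii on degree 3 is A#m, whereas A comes from F# minor. It is labeled bIII.

iv, v, bIII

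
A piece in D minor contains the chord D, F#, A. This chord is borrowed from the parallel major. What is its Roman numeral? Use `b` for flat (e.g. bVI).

The root D is the diatonic 1st degree of D minor; the borrowing shows in the chord quality. D–F#–A is a major chord — the form found in D major, not the diatonic i (Dm). Borrowed into D minor it is written I.

I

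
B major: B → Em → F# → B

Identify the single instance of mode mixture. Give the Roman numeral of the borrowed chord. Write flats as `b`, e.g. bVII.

iv

In B major the diatonic chords are B, C#m, D#m, E, F#, G#m, A#dim. B and F# both belong to that set. Em (E–G–B) doesn't fit — on degree 4 B major would have E (IV). Em is the degree-4 chord of B minor, so it is the borrowed iv.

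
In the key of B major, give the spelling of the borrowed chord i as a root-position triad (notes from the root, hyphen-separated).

B-D-F#

The root, B, is scale degree 1 — the same note in B major and B minor; only the chord quality changes. In B minor the chord on B is B–D–F#.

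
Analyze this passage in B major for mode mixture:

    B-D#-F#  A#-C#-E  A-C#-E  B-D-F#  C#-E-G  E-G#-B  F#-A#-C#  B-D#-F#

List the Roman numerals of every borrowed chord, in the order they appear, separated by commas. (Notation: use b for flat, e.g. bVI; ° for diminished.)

bVII, i, ii°

B major has the diatonic set B, C#m, D#m, E, F#, G#m, A#dim. B–D#–F# = B, A#–C#–E = A#dim, E–G#–B = E and F#–A#–C# = F# all belong to that set. A–C#–E is not: scale degree 7 in B major carries A#dim (vii°). In B minor the chord on that degree is A, so here it functions as bVII, borrowed from the parallel minor. B–D–F# is not: scale degree 1 in B major carries B (I). In B minor the chord on that degree is Bm, so here it functions as i, borrowed from the parallel minor. But C#–E–G is foreign: the diatonic ii on degree 2 is C#m, whereas C#dim comes from B minor. It is labeled ii°.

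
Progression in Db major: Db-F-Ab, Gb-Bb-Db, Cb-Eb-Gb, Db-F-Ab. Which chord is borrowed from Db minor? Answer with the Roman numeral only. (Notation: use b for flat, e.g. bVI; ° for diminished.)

bVII

Db major has the diatonic set Db, Ebm, Fm, Gb, Ab, Bbm, Cdim. Of the given chords, Db–F–Ab = Db and Gb–Bb–Db = Gb are diatonic. But Cb–Eb–Gb is foreign: the diatonic vii° on degree 7 is Cdim, whereas Cb comes from Db minor. It is labeled bVII.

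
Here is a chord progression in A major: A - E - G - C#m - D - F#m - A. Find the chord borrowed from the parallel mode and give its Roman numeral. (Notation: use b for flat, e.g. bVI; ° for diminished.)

The diatonic triads in A major are A, Bm, C#m, D, E, F#m, G#dim. Of the given chords, A, E, C#m, D and F#m are diatonic. G (G–B–D) is not: scale degree 7 in A major carries G#dim (vii°). In A minor the chord on that degree is G, so here it functions as bVII, borrowed from the parallel minor.

bVII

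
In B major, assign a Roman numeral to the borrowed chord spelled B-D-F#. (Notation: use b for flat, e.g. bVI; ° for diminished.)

B is scale degree 1 in B major. Diatonically B major has B (I) on that degree; B–D–F# is instead the minor chord native to B minor, so it takes the label i.

i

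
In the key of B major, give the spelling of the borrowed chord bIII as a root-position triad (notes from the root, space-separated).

D F# A

Scale degree 3 in B major is D#. bIII uses the lowered form, D, taken from B minor. In B minor the chord on D is D–F#–A.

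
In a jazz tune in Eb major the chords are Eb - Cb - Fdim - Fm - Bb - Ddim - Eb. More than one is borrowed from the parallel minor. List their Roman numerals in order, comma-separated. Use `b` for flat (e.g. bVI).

bVI, ii°

In Eb major the diatonic chords are Eb, Fm, Gm, Ab, Bb, Cm, Ddim. Eb, Fm, Bb and Ddim all belong to that set. Cb (Cb–Eb–Gb) is not: scale degree 6 in Eb major carries Cm (vi). In Eb minor the chord on that degree is Cb, so here it functions as bVI, borrowed from the parallel minor. Fdim (F–Ab–Cb) is not: scale degree 2 in Eb major carries Fm (ii). In Eb minor the chord on that degree is Fdim, so here it functions as ii°, borrowed from the parallel minor.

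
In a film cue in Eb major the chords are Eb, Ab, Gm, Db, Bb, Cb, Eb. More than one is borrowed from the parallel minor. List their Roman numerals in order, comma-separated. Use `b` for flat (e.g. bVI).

bVII, bVI

The diatonic triads in Eb major are Eb, Fm, Gm, Ab, Bb, Cm, Ddim. Eb, Ab, Gm and Bb are all diatonic. Db (Db–F–Ab) doesn't fit — on degree 7 Eb major would have Ddim (vii°). Db is the degree-7 chord of Eb minor, so it is the borrowed bVII. But Cb (Cb–Eb–Gb) is foreign: the diatonic vi on degree 6 is Cm, whereas Cb comes from Eb minor. It is labeled bVI.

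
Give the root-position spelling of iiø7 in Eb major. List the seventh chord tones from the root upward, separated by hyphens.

F-Ab-Cb-Eb

The root, F, is scale degree 2 — the same note in Eb major and Eb minor; only the chord quality changes. Stacking thirds in Eb minor on F gives F–Ab–Cb–Eb.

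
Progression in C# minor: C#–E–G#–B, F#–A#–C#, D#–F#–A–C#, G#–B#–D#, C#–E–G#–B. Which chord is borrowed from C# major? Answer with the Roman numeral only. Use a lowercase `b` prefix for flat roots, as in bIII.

In C# minor (with V from harmonic minor) the diatonic chords are C#m, D#dim, E, F#m, G#, A, B. C#–E–G#–B = C#m7, D#–F#–A–C# = D#m7b5 and G#–B#–D# = G# are all diatonic. F#–A#–C# doesn't fit — on degree 4 C# minor would have F#m (iv). F# is the degree-4 chord of C# major, so it is the borrowed IV.

IV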